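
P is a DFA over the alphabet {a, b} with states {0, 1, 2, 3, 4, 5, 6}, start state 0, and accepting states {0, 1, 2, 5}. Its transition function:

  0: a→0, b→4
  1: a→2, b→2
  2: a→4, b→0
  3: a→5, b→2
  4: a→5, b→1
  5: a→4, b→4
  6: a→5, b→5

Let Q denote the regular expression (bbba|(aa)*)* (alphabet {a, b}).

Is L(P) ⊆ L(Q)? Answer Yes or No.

The string a is in L(P) but not in L(Q).
So L(P) ⊄ L(Q).

No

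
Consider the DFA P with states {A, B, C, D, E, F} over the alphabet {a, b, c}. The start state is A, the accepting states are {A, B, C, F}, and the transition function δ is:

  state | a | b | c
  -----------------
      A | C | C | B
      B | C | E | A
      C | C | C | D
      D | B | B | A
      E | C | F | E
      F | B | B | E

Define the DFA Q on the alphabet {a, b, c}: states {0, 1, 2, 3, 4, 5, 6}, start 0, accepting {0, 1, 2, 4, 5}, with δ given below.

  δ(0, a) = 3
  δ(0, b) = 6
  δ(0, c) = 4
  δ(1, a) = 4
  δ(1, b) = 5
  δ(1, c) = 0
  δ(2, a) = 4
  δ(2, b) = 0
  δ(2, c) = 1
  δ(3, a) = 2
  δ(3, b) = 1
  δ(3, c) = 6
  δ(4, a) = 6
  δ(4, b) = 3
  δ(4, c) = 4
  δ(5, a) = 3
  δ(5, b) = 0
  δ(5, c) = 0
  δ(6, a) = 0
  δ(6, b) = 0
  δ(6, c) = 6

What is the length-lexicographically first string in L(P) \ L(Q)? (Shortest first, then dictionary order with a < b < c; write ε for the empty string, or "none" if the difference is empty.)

a

The string a is accepted by P but not by Q.
No shorter string lies in the difference, and a is the lexicographically first length-1 string in L(P) \ L(Q).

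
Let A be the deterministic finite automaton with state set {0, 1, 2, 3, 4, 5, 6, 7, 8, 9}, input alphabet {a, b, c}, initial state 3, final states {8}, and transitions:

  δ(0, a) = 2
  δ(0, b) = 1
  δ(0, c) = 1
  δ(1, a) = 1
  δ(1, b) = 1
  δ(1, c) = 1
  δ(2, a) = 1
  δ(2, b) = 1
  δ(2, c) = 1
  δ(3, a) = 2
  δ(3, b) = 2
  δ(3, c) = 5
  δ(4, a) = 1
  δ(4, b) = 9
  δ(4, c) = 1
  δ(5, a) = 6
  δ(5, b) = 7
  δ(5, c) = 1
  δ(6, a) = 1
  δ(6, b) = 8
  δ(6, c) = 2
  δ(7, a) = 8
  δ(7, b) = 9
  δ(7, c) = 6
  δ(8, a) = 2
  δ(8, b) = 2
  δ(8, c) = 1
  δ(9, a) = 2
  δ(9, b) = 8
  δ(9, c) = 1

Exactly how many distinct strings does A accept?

The useful subgraph on states {3, 5, 6, 7, 8, 9} is acyclic, so L(A) is finite; the longest accepting path visits 5 useful states, giving maximum string length 4.
Counting accepting paths from 3 by length: 2 of length 3, 2 of length 4. Total 4.

4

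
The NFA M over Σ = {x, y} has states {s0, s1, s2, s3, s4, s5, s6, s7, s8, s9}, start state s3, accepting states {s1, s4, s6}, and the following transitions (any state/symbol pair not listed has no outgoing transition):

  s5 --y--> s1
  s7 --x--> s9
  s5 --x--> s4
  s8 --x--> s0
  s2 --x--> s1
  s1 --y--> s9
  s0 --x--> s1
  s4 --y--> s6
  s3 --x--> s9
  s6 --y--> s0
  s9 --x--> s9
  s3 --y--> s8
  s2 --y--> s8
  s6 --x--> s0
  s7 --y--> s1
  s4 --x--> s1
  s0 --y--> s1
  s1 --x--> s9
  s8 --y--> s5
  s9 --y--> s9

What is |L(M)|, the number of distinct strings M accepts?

10

The useful subgraph on states {s0, s1, s3, s4, s5, s6, s8} is acyclic, so L(M) is finite; the longest accepting path visits 7 useful states, giving maximum string length 6.
Counting accepting paths from s3 by length: 4 of length 3, 2 of length 4, 4 of length 6. Total 10.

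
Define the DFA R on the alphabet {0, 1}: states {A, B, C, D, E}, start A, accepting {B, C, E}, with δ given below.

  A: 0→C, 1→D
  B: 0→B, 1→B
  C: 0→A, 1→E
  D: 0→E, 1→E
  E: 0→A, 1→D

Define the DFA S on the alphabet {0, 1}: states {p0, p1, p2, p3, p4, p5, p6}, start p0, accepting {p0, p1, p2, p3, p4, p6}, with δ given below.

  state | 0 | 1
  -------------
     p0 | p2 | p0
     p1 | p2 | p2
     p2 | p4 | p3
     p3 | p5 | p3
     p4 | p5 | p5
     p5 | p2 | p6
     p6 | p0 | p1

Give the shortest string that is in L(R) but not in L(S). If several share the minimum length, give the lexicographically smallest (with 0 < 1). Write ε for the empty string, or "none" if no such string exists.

000

The string 000 is accepted by R but not by S.
No shorter string lies in the difference, and 000 is the lexicographically first length-3 string in L(R) \ L(S).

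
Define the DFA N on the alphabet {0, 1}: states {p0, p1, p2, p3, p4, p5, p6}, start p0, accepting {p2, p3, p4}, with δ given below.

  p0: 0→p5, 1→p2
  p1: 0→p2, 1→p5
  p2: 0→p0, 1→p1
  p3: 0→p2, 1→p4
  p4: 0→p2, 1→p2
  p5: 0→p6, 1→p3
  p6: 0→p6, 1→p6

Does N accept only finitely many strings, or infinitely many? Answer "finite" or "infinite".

infinite

State p0 is reachable from the start and can reach an accepting state, and it lies on the cycle p0 → p2 → p0.
Traversing that cycle any number of times yields accepted strings of unbounded length, so the language is infinite.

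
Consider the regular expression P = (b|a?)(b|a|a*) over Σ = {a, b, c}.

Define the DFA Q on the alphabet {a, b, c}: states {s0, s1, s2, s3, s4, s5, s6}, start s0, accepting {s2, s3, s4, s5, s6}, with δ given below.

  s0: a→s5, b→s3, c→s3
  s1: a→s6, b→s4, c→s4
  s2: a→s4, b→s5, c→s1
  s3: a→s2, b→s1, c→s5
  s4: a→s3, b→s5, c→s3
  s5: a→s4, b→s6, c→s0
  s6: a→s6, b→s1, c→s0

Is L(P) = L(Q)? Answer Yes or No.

The empty string ε is accepted by P but rejected by Q.
So L(P) ≠ L(Q).

No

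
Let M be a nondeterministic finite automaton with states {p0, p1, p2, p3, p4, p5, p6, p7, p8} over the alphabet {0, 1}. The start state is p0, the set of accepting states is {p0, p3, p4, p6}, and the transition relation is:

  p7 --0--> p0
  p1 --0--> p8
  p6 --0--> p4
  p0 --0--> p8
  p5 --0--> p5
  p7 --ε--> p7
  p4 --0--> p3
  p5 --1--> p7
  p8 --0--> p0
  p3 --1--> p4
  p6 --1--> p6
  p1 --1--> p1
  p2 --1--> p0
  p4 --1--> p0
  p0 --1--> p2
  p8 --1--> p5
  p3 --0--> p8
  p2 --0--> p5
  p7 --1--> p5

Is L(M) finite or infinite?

State p0 is reachable from the start and can reach an accepting state, and it lies on the cycle p0 → p8 → p0.
Traversing that cycle any number of times yields accepted strings of unbounded length, so the language is infinite.

infinite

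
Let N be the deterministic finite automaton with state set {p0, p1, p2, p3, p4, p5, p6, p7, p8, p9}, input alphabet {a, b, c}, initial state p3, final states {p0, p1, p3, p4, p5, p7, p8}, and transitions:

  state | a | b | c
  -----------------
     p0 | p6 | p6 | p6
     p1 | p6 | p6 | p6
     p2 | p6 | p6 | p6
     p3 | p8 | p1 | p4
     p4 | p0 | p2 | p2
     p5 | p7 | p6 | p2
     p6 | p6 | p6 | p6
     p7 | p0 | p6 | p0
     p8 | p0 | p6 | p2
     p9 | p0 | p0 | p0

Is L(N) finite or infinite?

finite

The useful states (reachable from p3 and able to reach an accepting state) are {p0, p1, p3, p4, p8}.
Restricted to these states the transition graph has no cycle, so every accepting path has bounded length and L is finite.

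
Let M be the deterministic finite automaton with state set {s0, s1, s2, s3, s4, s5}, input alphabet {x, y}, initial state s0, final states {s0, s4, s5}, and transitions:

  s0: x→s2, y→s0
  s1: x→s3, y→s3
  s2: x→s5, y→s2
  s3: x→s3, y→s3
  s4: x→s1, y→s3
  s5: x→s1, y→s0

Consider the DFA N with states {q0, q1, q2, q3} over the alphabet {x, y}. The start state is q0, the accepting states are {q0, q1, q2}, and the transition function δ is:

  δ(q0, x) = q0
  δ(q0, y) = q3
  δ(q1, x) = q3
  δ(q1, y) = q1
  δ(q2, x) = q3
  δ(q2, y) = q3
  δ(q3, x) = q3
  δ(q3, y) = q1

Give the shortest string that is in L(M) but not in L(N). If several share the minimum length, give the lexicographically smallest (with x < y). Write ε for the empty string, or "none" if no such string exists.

The string y is accepted by M but not by N.
No shorter string lies in the difference, and y is the lexicographically first length-1 string in L(M) \ L(N).

y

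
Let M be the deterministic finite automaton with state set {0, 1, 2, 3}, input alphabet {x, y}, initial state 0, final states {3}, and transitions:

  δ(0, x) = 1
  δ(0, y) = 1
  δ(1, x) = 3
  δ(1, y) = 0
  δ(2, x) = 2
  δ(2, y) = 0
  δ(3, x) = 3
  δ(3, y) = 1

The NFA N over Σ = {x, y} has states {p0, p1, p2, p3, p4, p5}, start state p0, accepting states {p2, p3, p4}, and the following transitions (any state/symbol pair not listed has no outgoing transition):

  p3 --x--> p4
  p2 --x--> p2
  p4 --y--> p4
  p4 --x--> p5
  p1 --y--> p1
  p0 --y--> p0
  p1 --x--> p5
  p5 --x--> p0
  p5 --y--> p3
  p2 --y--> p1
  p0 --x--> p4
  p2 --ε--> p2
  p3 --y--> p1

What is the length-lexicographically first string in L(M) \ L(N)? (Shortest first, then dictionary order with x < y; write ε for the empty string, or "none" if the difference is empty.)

The string xx is accepted by M but not by N.
No shorter string lies in the difference, and xx is the lexicographically first length-2 string in L(M) \ L(N).

xx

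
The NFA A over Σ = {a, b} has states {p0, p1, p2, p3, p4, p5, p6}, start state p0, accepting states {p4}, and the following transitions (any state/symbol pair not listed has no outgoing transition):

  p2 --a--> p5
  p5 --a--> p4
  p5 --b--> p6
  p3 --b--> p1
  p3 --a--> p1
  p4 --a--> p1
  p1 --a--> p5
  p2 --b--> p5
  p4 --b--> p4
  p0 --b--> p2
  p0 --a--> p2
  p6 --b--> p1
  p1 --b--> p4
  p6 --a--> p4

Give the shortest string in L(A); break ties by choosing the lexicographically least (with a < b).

aaa

A breadth-first search from p0 reaches an accepting state first via the path p0 → p2 → p5 → p4 on input aaa.
No string of length < 3 is accepted (BFS exhausts all shorter strings without reaching an accepting state), and aaa is the lexicographically least accepting string of length 3.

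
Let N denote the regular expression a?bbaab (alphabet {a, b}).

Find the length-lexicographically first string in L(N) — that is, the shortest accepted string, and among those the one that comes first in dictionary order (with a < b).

bbaab

By inspection of the expression, no string of length less than 5 matches, and bbaab is the lexicographically first match of length 5.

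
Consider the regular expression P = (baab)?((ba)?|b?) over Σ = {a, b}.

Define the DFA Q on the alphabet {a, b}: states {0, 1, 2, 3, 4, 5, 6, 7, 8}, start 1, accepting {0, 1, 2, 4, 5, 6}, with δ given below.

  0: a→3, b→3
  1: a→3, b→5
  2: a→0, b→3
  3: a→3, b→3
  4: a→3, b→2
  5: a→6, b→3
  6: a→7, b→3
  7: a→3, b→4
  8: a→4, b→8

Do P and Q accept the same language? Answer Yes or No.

Yes

Converting the expression P to a DFA (subset construction, then merging equivalent states) gives the minimal DFA with states {p0, p1, p2, p3, p4, p5, p6, p7}, start state p0, accepting states {p0, p2, p3, p5, p6, p7} and transitions p0: a→p1, b→p2; p1: a→p1, b→p1; p2: a→p3, b→p1; p3: a→p4, b→p1; p4: a→p1, b→p5; p5: a→p1, b→p6; p6: a→p7, b→p1; p7: a→p1, b→p1.
Exploring the product automaton P × Q from the start pair (p0, 1), following both machines on each input symbol, reaches 8 state pairs: (p0, 1), (p1, 3), (p2, 5), (p3, 6), (p4, 7), (p5, 4), (p6, 2), (p7, 0).
P accepts in {p0, p2, p3, p5, p6, p7} and Q accepts in {0, 1, 2, 4, 5, 6}. In every reachable pair the two components are either both accepting — (p0, 1), (p2, 5), (p3, 6), (p5, 4), (p6, 2), (p7, 0) — or both non-accepting, so no string is accepted by exactly one of the machines: L(P) \ L(Q) and L(Q) \ L(P) are both empty.
Hence every string is accepted by P iff it is accepted by Q, and the two languages coincide.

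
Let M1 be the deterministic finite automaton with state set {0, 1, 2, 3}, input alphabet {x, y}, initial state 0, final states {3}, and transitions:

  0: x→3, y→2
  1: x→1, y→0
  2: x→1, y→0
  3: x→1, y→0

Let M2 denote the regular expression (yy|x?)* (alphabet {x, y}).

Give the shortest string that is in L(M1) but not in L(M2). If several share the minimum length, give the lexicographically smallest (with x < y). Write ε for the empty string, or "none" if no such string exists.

xyx

The string xyx is accepted by M1 but not by M2.
No shorter string lies in the difference, and xyx is the lexicographically first length-3 string in L(M1) \ L(M2).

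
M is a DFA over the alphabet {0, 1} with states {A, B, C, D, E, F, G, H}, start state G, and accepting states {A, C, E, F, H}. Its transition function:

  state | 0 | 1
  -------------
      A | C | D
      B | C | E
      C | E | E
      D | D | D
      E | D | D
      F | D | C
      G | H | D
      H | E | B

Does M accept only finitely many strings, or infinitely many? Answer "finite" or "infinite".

finite

The useful states (reachable from G and able to reach an accepting state) are {B, C, E, G, H}.
Restricted to these states the transition graph has no cycle, so every accepting path has bounded length and L is finite.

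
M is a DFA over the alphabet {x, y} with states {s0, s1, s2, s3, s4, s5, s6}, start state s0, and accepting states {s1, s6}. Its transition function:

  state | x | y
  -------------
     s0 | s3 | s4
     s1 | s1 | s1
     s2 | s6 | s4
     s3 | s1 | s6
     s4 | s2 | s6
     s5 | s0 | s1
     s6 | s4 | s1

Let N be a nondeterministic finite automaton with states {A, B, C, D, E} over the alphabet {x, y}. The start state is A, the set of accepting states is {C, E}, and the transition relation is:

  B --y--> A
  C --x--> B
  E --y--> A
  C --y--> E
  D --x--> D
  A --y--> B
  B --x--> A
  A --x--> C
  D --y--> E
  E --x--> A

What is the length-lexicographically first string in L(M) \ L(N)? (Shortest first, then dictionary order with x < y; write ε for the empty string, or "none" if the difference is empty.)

xx

The string xx is accepted by M but not by N.
No shorter string lies in the difference, and xx is the lexicographically first length-2 string in L(M) \ L(N).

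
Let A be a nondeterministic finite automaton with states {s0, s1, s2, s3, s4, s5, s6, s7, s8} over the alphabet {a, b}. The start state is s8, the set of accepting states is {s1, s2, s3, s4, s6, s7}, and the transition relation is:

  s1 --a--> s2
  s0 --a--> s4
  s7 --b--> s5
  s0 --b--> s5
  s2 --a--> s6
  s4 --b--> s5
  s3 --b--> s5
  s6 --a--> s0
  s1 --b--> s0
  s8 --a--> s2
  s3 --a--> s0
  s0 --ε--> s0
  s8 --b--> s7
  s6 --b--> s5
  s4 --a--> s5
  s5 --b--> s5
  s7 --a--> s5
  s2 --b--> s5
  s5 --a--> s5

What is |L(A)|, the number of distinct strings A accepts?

The useful subgraph on states {s0, s2, s4, s6, s7, s8} is acyclic, so L(A) is finite; the longest accepting path visits 5 useful states, giving maximum string length 4.
Counting accepting paths from s8 by length: 2 of length 1, 1 of length 2, 1 of length 4. Total 4.

4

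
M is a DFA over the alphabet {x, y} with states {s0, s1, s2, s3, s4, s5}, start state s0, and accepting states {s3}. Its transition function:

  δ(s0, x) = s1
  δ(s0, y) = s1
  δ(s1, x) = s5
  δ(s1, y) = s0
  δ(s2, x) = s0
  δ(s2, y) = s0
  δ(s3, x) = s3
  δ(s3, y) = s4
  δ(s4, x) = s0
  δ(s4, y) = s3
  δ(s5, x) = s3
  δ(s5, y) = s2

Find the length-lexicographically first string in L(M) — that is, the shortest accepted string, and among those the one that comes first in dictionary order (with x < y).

xxx

A breadth-first search from s0 reaches an accepting state first via the path s0 → s1 → s5 → s3 on input xxx.
No string of length < 3 is accepted (BFS exhausts all shorter strings without reaching an accepting state), and xxx is the lexicographically least accepting string of length 3.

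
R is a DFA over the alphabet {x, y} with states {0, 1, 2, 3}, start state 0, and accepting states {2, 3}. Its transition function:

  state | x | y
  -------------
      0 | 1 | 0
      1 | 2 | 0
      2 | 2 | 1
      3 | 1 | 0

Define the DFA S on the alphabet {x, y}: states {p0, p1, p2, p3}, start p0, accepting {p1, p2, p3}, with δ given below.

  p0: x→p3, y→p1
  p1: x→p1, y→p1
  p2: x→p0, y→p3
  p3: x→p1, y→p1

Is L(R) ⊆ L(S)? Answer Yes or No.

Yes

Exploring the product automaton R × S from the start pair (0, p0), following both machines on each input symbol, reaches 5 state pairs: (0, p0), (1, p3), (0, p1), (2, p1), (1, p1).
R accepts in {2, 3} and S accepts in {p1, p2, p3}. The reachable pairs whose R-component is accepting are (2, p1); in each of them the S-component is accepting too, so the product for L(R) \ L(S) (R-component accepting, S-component rejecting) has no reachable accepting pair and the difference is empty.
Hence every string in L(R) is also in L(S).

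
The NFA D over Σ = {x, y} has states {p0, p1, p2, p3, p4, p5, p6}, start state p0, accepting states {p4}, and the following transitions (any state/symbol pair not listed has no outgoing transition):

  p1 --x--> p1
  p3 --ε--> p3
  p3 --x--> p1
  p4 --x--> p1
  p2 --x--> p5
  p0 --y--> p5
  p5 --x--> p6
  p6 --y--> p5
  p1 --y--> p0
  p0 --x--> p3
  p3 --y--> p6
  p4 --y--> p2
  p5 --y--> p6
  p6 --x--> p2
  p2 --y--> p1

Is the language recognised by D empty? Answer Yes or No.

The states reachable from the start state are {p0, p1, p2, p3, p5, p6}.
None of the accepting states {p4} is reachable, so no string is accepted and L(D) = ∅.

Yes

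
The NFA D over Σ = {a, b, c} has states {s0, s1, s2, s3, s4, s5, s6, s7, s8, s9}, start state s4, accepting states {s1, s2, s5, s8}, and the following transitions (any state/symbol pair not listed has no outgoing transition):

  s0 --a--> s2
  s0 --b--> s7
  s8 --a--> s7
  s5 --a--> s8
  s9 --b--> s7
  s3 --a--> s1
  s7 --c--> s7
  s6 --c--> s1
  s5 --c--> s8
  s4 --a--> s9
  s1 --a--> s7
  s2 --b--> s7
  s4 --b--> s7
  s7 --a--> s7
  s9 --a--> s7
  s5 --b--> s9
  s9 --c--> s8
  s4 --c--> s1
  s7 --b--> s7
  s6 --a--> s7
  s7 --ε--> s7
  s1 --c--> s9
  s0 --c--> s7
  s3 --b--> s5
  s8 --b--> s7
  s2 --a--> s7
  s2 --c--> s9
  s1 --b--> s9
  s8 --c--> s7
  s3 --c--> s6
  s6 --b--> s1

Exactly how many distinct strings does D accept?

The useful subgraph on states {s1, s4, s8, s9} is acyclic, so L(D) is finite; the longest accepting path visits 4 useful states, giving maximum string length 3.
Counting accepting paths from s4 by length: 1 of length 1, 1 of length 2, 2 of length 3. Total 4.

4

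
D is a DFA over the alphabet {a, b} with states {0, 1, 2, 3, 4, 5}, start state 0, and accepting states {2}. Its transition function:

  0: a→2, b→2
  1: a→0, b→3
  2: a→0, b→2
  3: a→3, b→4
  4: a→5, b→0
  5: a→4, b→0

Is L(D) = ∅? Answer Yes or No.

No

The string a is accepted: the run 0 → 2 ends in the accepting state 2.
Since at least one string is accepted, L(D) is not empty.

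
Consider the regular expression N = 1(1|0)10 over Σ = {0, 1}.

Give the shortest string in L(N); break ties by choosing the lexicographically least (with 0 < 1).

By inspection of the expression, no string of length less than 4 matches, and 1010 is the lexicographically first match of length 4.

1010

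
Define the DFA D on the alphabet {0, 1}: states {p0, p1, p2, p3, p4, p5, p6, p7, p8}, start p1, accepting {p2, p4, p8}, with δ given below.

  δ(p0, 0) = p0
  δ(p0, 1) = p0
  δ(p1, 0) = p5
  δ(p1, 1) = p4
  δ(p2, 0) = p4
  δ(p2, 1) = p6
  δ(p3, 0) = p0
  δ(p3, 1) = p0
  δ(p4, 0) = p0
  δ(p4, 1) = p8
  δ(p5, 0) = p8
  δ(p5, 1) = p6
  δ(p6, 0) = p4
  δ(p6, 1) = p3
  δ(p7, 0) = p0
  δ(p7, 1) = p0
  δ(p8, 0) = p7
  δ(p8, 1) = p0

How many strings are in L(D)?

The useful subgraph on states {p1, p4, p5, p6, p8} is acyclic, so L(D) is finite; the longest accepting path visits 5 useful states, giving maximum string length 4.
Counting accepting paths from p1 by length: 1 of length 1, 2 of length 2, 1 of length 3, 1 of length 4. Total 5.

5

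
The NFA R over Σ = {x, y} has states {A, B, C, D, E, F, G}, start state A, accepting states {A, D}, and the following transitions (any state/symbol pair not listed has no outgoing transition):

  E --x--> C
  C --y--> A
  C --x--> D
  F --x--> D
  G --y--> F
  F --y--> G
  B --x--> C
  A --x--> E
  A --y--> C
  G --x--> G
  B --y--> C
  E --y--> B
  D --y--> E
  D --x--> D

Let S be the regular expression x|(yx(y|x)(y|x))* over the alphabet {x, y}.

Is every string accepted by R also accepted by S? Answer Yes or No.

No

The string yx is in L(R) but not in L(S).
So L(R) ⊄ L(S).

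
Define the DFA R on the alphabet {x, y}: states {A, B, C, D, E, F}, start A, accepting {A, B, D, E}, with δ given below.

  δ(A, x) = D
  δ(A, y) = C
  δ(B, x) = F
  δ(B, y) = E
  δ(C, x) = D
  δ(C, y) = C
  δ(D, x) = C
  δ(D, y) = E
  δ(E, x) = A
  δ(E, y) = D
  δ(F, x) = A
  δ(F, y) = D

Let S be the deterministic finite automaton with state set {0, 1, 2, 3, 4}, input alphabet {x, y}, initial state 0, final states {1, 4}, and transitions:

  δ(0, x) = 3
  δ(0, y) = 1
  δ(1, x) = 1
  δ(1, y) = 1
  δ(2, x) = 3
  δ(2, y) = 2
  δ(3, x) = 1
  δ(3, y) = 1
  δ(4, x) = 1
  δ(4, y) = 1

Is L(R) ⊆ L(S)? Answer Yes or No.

No

The empty string ε is in L(R) but not in L(S).
So L(R) ⊄ L(S).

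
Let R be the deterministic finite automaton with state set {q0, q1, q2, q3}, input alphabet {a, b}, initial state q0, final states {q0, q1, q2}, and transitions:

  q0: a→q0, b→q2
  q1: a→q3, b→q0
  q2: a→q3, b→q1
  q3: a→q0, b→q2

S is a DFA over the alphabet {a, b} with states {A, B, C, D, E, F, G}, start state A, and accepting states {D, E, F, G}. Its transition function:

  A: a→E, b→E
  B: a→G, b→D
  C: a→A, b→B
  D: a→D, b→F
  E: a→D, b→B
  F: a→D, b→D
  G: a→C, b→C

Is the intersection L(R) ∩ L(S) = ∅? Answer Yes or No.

No

The string a is accepted by both R and S.
Hence L(R) ∩ L(S) ≠ ∅.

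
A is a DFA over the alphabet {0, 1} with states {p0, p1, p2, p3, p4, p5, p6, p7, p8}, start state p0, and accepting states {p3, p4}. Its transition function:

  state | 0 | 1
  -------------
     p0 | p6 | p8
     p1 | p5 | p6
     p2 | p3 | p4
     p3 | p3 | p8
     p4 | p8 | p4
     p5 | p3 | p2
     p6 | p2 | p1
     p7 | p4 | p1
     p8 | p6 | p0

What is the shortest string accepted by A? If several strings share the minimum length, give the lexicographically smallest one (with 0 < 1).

A breadth-first search from p0 reaches an accepting state first via the path p0 → p6 → p2 → p3 on input 000.
No string of length < 3 is accepted (BFS exhausts all shorter strings without reaching an accepting state), and 000 is the lexicographically least accepting string of length 3.

000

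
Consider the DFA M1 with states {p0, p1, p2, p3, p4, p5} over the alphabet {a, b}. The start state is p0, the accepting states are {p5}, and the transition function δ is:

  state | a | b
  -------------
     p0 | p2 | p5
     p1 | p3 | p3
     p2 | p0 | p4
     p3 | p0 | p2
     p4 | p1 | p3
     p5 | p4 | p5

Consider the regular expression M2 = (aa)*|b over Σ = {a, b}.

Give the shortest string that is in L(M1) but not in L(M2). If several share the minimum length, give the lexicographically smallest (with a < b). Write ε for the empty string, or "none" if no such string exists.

bb

The string bb is accepted by M1 but not by M2.
No shorter string lies in the difference, and bb is the lexicographically first length-2 string in L(M1) \ L(M2).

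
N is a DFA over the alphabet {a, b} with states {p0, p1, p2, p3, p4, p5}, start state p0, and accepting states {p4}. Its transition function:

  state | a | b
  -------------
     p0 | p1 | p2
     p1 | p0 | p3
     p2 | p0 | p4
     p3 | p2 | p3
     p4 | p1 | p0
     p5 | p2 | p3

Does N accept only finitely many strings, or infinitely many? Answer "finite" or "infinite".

infinite

State p0 is reachable from the start and can reach an accepting state, and it lies on the cycle p0 → p1 → p0.
Traversing that cycle any number of times yields accepted strings of unbounded length, so the language is infinite.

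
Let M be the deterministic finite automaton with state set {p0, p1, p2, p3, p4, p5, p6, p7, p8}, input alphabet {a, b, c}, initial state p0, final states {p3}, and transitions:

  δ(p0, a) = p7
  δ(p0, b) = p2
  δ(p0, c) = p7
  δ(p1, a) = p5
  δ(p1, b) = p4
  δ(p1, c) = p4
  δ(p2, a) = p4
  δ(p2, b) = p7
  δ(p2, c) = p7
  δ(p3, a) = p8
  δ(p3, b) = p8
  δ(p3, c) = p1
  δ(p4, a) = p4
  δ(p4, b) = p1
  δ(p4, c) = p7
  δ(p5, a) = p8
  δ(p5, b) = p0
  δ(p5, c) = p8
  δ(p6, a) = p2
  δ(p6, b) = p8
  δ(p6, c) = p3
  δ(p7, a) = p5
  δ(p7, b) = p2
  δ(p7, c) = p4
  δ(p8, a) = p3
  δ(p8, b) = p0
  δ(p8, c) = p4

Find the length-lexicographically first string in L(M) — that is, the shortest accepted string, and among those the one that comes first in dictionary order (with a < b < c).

aaaa

A breadth-first search from p0 reaches an accepting state first via the path p0 → p7 → p5 → p8 → p3 on input aaaa.
No string of length < 4 is accepted (BFS exhausts all shorter strings without reaching an accepting state), and aaaa is the lexicographically least accepting string of length 4.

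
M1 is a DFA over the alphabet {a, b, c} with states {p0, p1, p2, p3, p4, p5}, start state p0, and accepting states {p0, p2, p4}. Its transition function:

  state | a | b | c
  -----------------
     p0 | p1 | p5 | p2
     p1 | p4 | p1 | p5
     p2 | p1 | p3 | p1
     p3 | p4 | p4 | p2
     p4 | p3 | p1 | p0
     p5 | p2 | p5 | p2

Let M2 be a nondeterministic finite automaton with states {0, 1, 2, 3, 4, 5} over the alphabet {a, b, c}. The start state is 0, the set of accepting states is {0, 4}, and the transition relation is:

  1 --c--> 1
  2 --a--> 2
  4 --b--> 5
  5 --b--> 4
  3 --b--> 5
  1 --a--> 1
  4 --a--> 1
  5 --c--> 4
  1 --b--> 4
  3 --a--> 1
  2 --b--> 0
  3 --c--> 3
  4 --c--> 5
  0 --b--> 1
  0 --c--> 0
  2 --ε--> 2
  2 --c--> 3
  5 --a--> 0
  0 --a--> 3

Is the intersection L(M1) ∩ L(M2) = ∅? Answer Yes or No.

No

The empty string ε is accepted by both M1 and M2.
Hence L(M1) ∩ L(M2) ≠ ∅.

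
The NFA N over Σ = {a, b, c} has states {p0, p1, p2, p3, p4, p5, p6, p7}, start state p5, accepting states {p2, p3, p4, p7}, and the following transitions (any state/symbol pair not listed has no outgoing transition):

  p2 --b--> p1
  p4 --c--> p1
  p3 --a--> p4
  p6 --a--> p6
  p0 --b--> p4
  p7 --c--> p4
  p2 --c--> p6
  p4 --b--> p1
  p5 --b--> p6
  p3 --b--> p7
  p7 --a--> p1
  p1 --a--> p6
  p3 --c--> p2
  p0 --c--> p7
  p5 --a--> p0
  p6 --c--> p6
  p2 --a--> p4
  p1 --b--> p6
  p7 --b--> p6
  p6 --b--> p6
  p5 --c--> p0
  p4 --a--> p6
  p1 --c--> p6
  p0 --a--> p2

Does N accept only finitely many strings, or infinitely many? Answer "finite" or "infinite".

finite

The useful states (reachable from p5 and able to reach an accepting state) are {p0, p2, p4, p5, p7}.
Restricted to these states the transition graph has no cycle, so every accepting path has bounded length and L is finite.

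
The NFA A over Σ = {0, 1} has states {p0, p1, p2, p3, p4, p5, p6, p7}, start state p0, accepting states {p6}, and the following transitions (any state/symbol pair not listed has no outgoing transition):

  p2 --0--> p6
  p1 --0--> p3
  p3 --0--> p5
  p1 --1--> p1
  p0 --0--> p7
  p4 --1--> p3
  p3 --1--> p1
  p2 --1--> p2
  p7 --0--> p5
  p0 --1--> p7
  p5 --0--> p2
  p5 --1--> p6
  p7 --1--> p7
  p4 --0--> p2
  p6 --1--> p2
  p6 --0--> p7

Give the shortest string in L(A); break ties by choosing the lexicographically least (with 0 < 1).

001

A breadth-first search from p0 reaches an accepting state first via the path p0 → p7 → p5 → p6 on input 001.
No string of length < 3 is accepted (BFS exhausts all shorter strings without reaching an accepting state), and 001 is the lexicographically least accepting string of length 3.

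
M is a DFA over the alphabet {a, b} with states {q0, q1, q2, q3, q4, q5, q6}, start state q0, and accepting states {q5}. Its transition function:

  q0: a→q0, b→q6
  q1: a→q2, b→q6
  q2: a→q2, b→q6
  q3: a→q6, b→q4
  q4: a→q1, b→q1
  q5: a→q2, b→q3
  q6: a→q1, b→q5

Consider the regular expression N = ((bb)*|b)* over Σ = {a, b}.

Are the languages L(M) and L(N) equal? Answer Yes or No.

No

The string abb is accepted by M but rejected by N.
So L(M) ≠ L(N).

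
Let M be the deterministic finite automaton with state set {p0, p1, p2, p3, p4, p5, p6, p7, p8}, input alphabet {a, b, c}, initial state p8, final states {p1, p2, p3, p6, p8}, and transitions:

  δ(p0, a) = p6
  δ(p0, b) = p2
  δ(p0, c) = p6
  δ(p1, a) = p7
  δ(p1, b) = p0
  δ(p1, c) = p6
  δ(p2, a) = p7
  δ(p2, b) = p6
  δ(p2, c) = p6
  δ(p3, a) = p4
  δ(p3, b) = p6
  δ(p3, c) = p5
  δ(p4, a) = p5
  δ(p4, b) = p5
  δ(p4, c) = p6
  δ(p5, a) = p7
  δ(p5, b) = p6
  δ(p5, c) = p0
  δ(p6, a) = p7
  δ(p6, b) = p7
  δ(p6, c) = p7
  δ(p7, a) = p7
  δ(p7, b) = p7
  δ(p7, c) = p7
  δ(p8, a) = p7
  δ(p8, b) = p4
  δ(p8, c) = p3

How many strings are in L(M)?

35

The useful subgraph on states {p0, p2, p3, p4, p5, p6, p8} is acyclic, so L(M) is finite; the longest accepting path visits 7 useful states, giving maximum string length 6.
Counting accepting paths from p8 by length: 1 of length 0, 1 of length 1, 2 of length 2, 4 of length 3, 11 of length 4, 12 of length 5, 4 of length 6. Total 35.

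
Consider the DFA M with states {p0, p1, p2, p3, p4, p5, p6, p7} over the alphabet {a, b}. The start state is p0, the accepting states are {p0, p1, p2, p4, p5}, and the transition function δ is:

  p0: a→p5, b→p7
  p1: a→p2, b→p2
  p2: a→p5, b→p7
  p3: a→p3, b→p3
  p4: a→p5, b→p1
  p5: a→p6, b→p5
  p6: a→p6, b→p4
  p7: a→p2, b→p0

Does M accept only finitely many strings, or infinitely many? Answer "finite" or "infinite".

infinite

State p5 is reachable from the start and can reach an accepting state, and it lies on the cycle p5 → p5.
Traversing that cycle any number of times yields accepted strings of unbounded length, so the language is infinite.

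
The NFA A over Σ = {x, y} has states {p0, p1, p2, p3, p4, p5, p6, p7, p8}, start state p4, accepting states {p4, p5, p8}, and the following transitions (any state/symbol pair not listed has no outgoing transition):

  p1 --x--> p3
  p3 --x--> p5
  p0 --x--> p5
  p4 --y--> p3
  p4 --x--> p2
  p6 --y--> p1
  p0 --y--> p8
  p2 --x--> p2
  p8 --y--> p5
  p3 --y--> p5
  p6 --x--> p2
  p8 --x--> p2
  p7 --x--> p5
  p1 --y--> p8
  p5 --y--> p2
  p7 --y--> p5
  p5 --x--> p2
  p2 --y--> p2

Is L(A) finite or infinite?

finite

The useful states (reachable from p4 and able to reach an accepting state) are {p3, p4, p5}.
Restricted to these states the transition graph has no cycle, so every accepting path has bounded length and L is finite.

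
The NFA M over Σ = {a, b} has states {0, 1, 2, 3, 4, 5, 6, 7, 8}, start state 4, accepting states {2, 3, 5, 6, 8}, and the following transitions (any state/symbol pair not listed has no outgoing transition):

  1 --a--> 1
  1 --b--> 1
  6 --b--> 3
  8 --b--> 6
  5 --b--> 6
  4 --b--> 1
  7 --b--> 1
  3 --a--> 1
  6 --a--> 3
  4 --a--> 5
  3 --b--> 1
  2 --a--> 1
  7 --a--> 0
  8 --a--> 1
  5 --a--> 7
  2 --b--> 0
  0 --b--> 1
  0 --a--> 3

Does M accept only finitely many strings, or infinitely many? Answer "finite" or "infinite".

finite

The useful states (reachable from 4 and able to reach an accepting state) are {0, 3, 4, 5, 6, 7}.
Restricted to these states the transition graph has no cycle, so every accepting path has bounded length and L is finite.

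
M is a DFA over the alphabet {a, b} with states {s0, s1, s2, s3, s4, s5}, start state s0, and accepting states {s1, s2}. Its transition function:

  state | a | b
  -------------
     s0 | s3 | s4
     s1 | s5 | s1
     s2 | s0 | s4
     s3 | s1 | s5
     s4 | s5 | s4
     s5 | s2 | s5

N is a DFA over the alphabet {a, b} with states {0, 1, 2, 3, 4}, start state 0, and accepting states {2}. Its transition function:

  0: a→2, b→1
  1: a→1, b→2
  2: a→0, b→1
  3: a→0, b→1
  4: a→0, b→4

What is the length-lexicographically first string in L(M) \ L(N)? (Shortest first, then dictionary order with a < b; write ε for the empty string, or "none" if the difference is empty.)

The string aa is accepted by M but not by N.
No shorter string lies in the difference, and aa is the lexicographically first length-2 string in L(M) \ L(N).

aa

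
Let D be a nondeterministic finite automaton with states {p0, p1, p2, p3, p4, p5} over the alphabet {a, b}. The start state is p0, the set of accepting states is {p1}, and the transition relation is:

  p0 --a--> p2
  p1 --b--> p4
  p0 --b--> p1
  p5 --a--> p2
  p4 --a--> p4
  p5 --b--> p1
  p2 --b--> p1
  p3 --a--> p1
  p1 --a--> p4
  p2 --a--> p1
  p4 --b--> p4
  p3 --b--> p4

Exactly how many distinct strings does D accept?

3

The useful subgraph on states {p0, p1, p2} is acyclic, so L(D) is finite; the longest accepting path visits 3 useful states, giving maximum string length 2.
Counting accepting paths from p0 by length: 1 of length 1, 2 of length 2. Total 3.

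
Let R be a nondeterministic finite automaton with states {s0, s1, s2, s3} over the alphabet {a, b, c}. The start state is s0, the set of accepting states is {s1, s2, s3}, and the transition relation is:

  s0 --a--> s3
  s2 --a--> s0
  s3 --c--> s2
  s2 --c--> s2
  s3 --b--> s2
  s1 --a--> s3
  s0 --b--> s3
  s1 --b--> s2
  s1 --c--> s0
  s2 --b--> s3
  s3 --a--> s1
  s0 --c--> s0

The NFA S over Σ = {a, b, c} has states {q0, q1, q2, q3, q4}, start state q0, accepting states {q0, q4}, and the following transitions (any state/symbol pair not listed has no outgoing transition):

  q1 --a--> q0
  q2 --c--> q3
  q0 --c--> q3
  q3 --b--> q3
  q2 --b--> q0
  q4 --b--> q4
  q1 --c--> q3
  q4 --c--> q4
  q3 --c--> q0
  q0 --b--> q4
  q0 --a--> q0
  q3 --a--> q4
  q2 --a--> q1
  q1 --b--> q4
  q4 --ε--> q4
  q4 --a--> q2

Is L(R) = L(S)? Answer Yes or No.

No

The string ac is accepted by R but rejected by S.
So L(R) ≠ L(S).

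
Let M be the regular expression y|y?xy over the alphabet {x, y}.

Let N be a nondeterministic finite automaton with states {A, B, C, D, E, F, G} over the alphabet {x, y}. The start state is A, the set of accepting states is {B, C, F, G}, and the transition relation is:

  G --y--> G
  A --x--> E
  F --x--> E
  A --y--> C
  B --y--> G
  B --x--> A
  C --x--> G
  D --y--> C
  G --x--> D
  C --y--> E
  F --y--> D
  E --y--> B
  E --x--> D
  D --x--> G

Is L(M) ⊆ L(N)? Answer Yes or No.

Yes

Converting the expression M to a DFA (subset construction, then merging equivalent states) gives the minimal DFA with states {m0, m1, m2, m3, m4}, start state m0, accepting states {m2, m4} and transitions m0: x→m1, y→m2; m1: x→m3, y→m4; m2: x→m1, y→m3; m3: x→m3, y→m3; m4: x→m3, y→m3.
Exploring the product automaton M × N from the start pair (m0, A), following both machines on each input symbol, reaches 12 state pairs: (m0, A), (m1, E), (m2, C), (m3, D), (m4, B), (m1, G), (m3, E), (m3, G), (m3, C), (m3, A), (m4, G), (m3, B).
M accepts in {m2, m4} and N accepts in {B, C, F, G}. The reachable pairs whose M-component is accepting are (m2, C), (m4, B), (m4, G); in each of them the N-component is accepting too, so the product for L(M) \ L(N) (M-component accepting, N-component rejecting) has no reachable accepting pair and the difference is empty.
Hence every string in L(M) is also in L(N).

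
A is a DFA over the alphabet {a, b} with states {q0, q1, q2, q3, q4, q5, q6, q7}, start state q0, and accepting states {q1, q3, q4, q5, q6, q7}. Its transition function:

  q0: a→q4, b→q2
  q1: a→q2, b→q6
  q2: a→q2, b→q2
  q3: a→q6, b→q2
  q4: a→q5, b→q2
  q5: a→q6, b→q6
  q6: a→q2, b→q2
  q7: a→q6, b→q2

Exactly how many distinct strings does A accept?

4

The useful subgraph on states {q0, q4, q5, q6} is acyclic, so L(A) is finite; the longest accepting path visits 4 useful states, giving maximum string length 3.
Counting accepting paths from q0 by length: 1 of length 1, 1 of length 2, 2 of length 3. Total 4.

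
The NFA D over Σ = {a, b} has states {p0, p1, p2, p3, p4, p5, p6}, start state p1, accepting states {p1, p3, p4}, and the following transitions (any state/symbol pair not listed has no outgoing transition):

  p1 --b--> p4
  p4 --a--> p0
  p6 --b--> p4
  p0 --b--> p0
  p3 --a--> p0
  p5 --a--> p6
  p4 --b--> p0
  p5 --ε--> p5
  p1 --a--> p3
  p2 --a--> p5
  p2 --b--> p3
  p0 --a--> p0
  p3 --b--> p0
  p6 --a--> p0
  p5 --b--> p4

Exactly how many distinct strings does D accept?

3

The useful subgraph on states {p1, p3, p4} is acyclic, so L(D) is finite; the longest accepting path visits 2 useful states, giving maximum string length 1.
Counting accepting paths from p1 by length: 1 of length 0, 2 of length 1. Total 3.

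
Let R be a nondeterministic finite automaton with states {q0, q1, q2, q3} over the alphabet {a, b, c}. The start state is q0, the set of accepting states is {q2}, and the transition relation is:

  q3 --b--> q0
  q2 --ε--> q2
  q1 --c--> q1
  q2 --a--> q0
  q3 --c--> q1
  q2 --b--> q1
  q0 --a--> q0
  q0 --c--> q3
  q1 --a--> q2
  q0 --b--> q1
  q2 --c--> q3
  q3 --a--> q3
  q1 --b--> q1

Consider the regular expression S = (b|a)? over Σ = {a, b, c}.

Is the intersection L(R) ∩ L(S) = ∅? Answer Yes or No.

Yes

Converting the expression S to a DFA (subset construction, then merging equivalent states) gives the minimal DFA with states {s0, s1, s2}, start state s0, accepting states {s0, s1} and transitions s0: a→s1, b→s1, c→s2; s1: a→s2, b→s2, c→s2; s2: a→s2, b→s2, c→s2.
Exploring the product automaton R × S from the start pair (q0, s0), following both machines on each input symbol, reaches 7 state pairs: (q0, s0), (q0, s1), (q1, s1), (q3, s2), (q0, s2), (q1, s2), (q2, s2).
R accepts in {q2} and S accepts in {s0, s1}; no reachable pair has both components accepting, so no string drives both machines to acceptance simultaneously and L(R) ∩ L(S) = ∅.
So no string is accepted by both, and the intersection is empty.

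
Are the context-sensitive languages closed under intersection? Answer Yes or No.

Yes

An LBA keeps a copy of the input on a second track, runs the LBA for L₁, and if that accepts restores the input and runs the LBA for L₂; linear space suffices, so L₁ ∩ L₂ is context-sensitive.
So the context-sensitive languages are closed under intersection.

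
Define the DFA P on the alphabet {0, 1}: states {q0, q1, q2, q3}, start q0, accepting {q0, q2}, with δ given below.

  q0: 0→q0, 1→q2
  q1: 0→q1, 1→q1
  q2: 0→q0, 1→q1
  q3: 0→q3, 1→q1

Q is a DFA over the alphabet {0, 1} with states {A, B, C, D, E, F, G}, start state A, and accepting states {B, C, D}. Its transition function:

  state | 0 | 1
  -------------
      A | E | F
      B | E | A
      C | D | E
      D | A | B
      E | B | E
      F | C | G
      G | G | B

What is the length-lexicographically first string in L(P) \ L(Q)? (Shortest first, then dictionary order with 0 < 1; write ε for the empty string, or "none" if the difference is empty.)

The empty string ε is accepted by P but not by Q.
Since ε is the unique shortest string, it is the required witness.

ε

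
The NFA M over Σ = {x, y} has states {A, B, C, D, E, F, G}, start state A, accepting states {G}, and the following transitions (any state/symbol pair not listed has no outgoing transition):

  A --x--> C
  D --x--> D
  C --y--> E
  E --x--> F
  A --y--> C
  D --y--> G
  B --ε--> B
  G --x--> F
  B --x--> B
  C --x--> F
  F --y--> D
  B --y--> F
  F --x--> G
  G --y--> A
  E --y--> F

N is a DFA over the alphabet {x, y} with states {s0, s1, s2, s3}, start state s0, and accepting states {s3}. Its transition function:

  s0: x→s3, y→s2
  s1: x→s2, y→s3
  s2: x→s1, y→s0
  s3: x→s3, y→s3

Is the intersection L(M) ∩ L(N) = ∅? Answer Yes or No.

No

The string xxx is accepted by both M and N.
Hence L(M) ∩ L(N) ≠ ∅.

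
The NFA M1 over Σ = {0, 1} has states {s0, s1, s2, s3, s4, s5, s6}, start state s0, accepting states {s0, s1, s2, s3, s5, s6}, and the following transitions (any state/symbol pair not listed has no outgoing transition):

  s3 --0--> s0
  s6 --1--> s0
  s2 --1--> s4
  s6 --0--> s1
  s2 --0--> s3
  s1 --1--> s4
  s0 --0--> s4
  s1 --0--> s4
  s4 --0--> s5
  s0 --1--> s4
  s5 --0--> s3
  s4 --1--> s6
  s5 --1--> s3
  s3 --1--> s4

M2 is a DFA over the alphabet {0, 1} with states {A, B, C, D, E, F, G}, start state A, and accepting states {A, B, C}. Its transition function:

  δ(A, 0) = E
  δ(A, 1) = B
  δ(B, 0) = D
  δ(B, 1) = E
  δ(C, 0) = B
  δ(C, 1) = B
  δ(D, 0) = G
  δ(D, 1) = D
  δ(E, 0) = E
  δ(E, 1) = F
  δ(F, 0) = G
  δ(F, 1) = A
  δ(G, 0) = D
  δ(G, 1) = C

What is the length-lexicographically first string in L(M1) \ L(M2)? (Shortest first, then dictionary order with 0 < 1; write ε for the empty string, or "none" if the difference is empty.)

00

The string 00 is accepted by M1 but not by M2.
No shorter string lies in the difference, and 00 is the lexicographically first length-2 string in L(M1) \ L(M2).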